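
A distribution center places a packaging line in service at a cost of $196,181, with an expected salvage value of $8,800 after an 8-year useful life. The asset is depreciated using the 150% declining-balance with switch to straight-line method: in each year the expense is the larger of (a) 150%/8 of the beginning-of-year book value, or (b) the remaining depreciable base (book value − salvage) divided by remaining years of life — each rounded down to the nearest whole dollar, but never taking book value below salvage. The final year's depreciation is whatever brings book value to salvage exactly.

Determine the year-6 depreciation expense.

$19,174

Depreciable base = $196,181 − $8,800 = $187,381.
Year 1: DB = ⌊$196,181 × 150%/8⌋ = $36,783; SL = ⌊$187,381/8⌋ = $23,422 → take DB $36,783. Book value $159,398.
Year 2: DB = ⌊$159,398 × 150%/8⌋ = $29,887; SL = ⌊$150,598/7⌋ = $21,514 → take DB $29,887. Book value $129,511.
Year 3: DB = ⌊$129,511 × 150%/8⌋ = $24,283; SL = ⌊$120,711/6⌋ = $20,118 → take DB $24,283. Book value $105,228.
Year 4: DB = ⌊$105,228 × 150%/8⌋ = $19,730; SL = ⌊$96,428/5⌋ = $19,285 → take DB $19,730. Book value $85,498.
Year 5: DB = ⌊$85,498 × 150%/8⌋ = $16,030; SL = ⌊$76,698/4⌋ = $19,174 → take SL $19,174. Book value $66,324.
Year 6: DB = ⌊$66,324 × 150%/8⌋ = $12,435; SL = ⌊$57,524/3⌋ = $19,174 → take SL $19,174. Book value $47,150.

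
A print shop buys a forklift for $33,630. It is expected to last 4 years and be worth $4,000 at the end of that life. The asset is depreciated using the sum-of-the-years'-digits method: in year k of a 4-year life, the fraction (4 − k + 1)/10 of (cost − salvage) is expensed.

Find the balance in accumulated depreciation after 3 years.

$26,667

Depreciable base = $33,630 − $4,000 = $29,630.
Sum of the years' digits = 4+3+2+1 = 10.
Year 1: $29,630 × 4/10 = $11,852. Book value $21,778.
Year 2: $29,630 × 3/10 = $8,889. Book value $12,889.
Year 3: $29,630 × 2/10 = $5,926. Book value $6,963.
Accumulated through year 3 = $33,630 − $6,963 = $26,667.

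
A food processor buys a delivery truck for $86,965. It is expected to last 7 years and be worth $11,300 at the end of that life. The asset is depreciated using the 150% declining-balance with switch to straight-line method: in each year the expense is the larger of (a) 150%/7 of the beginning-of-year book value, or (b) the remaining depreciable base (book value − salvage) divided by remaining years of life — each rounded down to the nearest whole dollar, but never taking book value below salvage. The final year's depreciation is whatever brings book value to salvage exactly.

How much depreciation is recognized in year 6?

$7,282

Depreciable base = $86,965 − $11,300 = $75,665.
Year 1: DB = ⌊$86,965 × 150%/7⌋ = $18,635; SL = ⌊$75,665/7⌋ = $10,809 → take DB $18,635. Book value $68,330.
Year 2: DB = ⌊$68,330 × 150%/7⌋ = $14,642; SL = ⌊$57,030/6⌋ = $9,505 → take DB $14,642. Book value $53,688.
Year 3: DB = ⌊$53,688 × 150%/7⌋ = $11,504; SL = ⌊$42,388/5⌋ = $8,477 → take DB $11,504. Book value $42,184.
Year 4: DB = ⌊$42,184 × 150%/7⌋ = $9,039; SL = ⌊$30,884/4⌋ = $7,721 → take DB $9,039. Book value $33,145.
Year 5: DB = ⌊$33,145 × 150%/7⌋ = $7,102; SL = ⌊$21,845/3⌋ = $7,281 → take SL $7,281. Book value $25,864.
Year 6: DB = ⌊$25,864 × 150%/7⌋ = $5,542; SL = ⌊$14,564/2⌋ = $7,282 → take SL $7,282. Book value $18,582.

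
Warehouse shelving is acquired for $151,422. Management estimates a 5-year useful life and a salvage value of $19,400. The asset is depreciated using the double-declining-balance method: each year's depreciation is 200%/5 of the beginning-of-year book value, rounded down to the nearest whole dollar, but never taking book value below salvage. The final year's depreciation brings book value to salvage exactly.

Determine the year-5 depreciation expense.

$225

Depreciable base = $151,422 − $19,400 = $132,022.
Year 1: ⌊$151,422 × 200%/5⌋ = $60,568. Book value $90,854.
Year 2: ⌊$90,854 × 200%/5⌋ = $36,341. Book value $54,513.
Year 3: ⌊$54,513 × 200%/5⌋ = $21,805. Book value $32,708.
Year 4: ⌊$32,708 × 200%/5⌋ = $13,083. Book value $19,625.
Year 5 (final): $19,625 − $19,400 = $225. Book value $19,400.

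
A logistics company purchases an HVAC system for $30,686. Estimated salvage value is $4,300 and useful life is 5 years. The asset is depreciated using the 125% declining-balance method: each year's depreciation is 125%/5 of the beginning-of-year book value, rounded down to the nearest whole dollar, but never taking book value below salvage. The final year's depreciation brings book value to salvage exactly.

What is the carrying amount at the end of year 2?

$17,262

Depreciable base = $30,686 − $4,300 = $26,386.
Year 1: ⌊$30,686 × 125%/5⌋ = $7,671. Book value $23,015.
Year 2: ⌊$23,015 × 125%/5⌋ = $5,753. Book value $17,262.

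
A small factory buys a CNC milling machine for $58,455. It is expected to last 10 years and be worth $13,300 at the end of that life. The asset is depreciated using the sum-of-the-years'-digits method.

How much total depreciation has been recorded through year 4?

Depreciable base = $58,455 − $13,300 = $45,155.
Sum of the years' digits = 10+9+8+7+6+5+4+3+2+1 = 55.
Year 1: $45,155 × 10/55 = $8,210. Book value $50,245.
Year 2: $45,155 × 9/55 = $7,389. Book value $42,856.
Year 3: $45,155 × 8/55 = $6,568. Book value $36,288.
Year 4: $45,155 × 7/55 = $5,747. Book value $30,541.
Accumulated through year 4 = $58,455 − $30,541 = $27,914.

$27,914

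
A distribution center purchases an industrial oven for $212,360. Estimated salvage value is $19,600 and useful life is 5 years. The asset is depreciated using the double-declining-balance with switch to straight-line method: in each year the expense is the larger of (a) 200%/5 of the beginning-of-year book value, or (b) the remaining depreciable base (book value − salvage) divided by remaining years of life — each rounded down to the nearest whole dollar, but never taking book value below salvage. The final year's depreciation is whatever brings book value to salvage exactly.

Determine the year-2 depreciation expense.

$50,966

Depreciable base = $212,360 − $19,600 = $192,760.
Year 1: DB = ⌊$212,360 × 200%/5⌋ = $84,944; SL = ⌊$192,760/5⌋ = $38,552 → take DB $84,944. Book value $127,416.
Year 2: DB = ⌊$127,416 × 200%/5⌋ = $50,966; SL = ⌊$107,816/4⌋ = $26,954 → take DB $50,966. Book value $76,450.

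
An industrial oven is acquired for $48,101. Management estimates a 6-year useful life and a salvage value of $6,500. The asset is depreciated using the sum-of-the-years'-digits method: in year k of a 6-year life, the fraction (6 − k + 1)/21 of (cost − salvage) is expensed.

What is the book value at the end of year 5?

$8,481

Depreciable base = $48,101 − $6,500 = $41,601.
Sum of the years' digits = 6+5+4+3+2+1 = 21.
Year 1: $41,601 × 6/21 = $11,886. Book value $36,215.
Year 2: $41,601 × 5/21 = $9,905. Book value $26,310.
Year 3: $41,601 × 4/21 = $7,924. Book value $18,386.
Year 4: $41,601 × 3/21 = $5,943. Book value $12,443.
Year 5: $41,601 × 2/21 = $3,962. Book value $8,481.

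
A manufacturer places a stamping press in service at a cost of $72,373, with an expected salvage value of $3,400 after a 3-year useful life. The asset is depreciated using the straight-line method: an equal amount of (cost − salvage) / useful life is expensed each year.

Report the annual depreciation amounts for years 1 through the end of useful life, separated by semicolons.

$22,991; $22,991; $22,991

Depreciable base = $72,373 − $3,400 = $68,973.
Annual expense = $68,973 / 3 = $22,991.
End of year 1: book value $49,382.
End of year 2: book value $26,391.
End of year 3: book value $3,400.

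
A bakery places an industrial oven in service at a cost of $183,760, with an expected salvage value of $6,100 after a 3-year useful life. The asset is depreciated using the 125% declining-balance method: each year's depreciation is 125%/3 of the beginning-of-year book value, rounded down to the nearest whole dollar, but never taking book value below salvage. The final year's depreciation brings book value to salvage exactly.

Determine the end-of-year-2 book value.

$62,530

Depreciable base = $183,760 − $6,100 = $177,660.
Year 1: ⌊$183,760 × 125%/3⌋ = $76,566. Book value $107,194.
Year 2: ⌊$107,194 × 125%/3⌋ = $44,664. Book value $62,530.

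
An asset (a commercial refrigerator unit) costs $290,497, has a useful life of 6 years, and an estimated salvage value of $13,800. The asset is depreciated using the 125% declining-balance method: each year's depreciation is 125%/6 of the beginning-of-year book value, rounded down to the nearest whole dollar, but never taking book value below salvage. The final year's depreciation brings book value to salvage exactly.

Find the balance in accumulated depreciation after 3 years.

$146,361

Depreciable base = $290,497 − $13,800 = $276,697.
Year 1: ⌊$290,497 × 125%/6⌋ = $60,520. Book value $229,977.
Year 2: ⌊$229,977 × 125%/6⌋ = $47,911. Book value $182,066.
Year 3: ⌊$182,066 × 125%/6⌋ = $37,930. Book value $144,136.
Accumulated through year 3 = $290,497 − $144,136 = $146,361.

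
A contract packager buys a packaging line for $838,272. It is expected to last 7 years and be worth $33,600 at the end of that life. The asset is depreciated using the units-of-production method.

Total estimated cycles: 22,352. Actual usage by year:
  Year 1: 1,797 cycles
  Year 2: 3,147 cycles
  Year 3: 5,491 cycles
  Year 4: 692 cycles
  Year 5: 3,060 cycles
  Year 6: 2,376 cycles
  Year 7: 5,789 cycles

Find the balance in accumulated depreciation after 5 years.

$510,732

Depreciable base = $838,272 − $33,600 = $804,672.
Rate = $804,672 / 22,352 cycles = $36 per cycle.
Year 1: 1,797 × $36 = $64,692. Book value $773,580.
Year 2: 3,147 × $36 = $113,292. Book value $660,288.
Year 3: 5,491 × $36 = $197,676. Book value $462,612.
Year 4: 692 × $36 = $24,912. Book value $437,700.
Year 5: 3,060 × $36 = $110,160. Book value $327,540.
Accumulated through year 5 = $838,272 − $327,540 = $510,732.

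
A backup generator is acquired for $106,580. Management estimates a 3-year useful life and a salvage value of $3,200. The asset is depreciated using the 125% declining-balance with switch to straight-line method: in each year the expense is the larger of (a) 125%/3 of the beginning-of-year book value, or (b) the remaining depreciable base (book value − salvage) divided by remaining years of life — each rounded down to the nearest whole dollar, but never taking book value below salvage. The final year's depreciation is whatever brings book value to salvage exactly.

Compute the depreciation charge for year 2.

Depreciable base = $106,580 − $3,200 = $103,380.
Year 1: DB = ⌊$106,580 × 125%/3⌋ = $44,408; SL = ⌊$103,380/3⌋ = $34,460 → take DB $44,408. Book value $62,172.
Year 2: DB = ⌊$62,172 × 125%/3⌋ = $25,905; SL = ⌊$58,972/2⌋ = $29,486 → take SL $29,486. Book value $32,686.

$29,486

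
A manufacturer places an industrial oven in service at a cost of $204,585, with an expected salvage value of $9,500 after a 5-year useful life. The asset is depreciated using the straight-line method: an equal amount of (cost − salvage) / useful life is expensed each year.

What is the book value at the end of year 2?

$126,551

Depreciable base = $204,585 − $9,500 = $195,085.
Annual expense = $195,085 / 5 = $39,017.
End of year 1: book value $165,568.
End of year 2: book value $126,551.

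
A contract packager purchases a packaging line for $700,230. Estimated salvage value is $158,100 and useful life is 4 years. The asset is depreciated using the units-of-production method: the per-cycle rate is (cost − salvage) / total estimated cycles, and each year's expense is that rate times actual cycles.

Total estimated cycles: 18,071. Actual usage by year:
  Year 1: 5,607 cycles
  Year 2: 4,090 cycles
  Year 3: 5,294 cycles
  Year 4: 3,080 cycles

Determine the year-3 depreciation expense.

$158,820

Depreciable base = $700,230 − $158,100 = $542,130.
Rate = $542,130 / 18,071 cycles = $30 per cycle.
Year 1: 5,607 × $30 = $168,210. Book value $532,020.
Year 2: 4,090 × $30 = $122,700. Book value $409,320.
Year 3: 5,294 × $30 = $158,820. Book value $250,500.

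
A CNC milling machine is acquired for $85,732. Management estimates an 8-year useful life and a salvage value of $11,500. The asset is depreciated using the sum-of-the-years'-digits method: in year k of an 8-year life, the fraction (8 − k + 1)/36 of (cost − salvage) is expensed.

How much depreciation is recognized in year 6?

Depreciable base = $85,732 − $11,500 = $74,232.
Sum of the years' digits = 8+7+6+5+4+3+2+1 = 36.
Year 1: $74,232 × 8/36 = $16,496. Book value $69,236.
Year 2: $74,232 × 7/36 = $14,434. Book value $54,802.
Year 3: $74,232 × 6/36 = $12,372. Book value $42,430.
Year 4: $74,232 × 5/36 = $10,310. Book value $32,120.
Year 5: $74,232 × 4/36 = $8,248. Book value $23,872.
Year 6: $74,232 × 3/36 = $6,186. Book value $17,686.

$6,186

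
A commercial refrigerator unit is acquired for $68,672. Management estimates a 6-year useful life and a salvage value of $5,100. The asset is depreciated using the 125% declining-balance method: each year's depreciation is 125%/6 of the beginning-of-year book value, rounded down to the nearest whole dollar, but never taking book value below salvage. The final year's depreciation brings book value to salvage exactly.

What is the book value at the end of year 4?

Depreciable base = $68,672 − $5,100 = $63,572.
Year 1: ⌊$68,672 × 125%/6⌋ = $14,306. Book value $54,366.
Year 2: ⌊$54,366 × 125%/6⌋ = $11,326. Book value $43,040.
Year 3: ⌊$43,040 × 125%/6⌋ = $8,966. Book value $34,074.
Year 4: ⌊$34,074 × 125%/6⌋ = $7,098. Book value $26,976.

$26,976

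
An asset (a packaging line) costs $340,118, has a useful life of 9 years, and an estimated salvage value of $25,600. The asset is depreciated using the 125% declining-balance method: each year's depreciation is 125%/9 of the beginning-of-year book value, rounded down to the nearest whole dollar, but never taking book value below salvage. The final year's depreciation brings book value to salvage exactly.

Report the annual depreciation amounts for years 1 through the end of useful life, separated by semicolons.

$47,238; $40,677; $35,028; $30,163; $25,973; $22,366; $19,260; $16,585; $77,228

Depreciable base = $340,118 − $25,600 = $314,518.
Year 1: ⌊$340,118 × 125%/9⌋ = $47,238. Book value $292,880.
Year 2: ⌊$292,880 × 125%/9⌋ = $40,677. Book value $252,203.
Year 3: ⌊$252,203 × 125%/9⌋ = $35,028. Book value $217,175.
Year 4: ⌊$217,175 × 125%/9⌋ = $30,163. Book value $187,012.
Year 5: ⌊$187,012 × 125%/9⌋ = $25,973. Book value $161,039.
Year 6: ⌊$161,039 × 125%/9⌋ = $22,366. Book value $138,673.
Year 7: ⌊$138,673 × 125%/9⌋ = $19,260. Book value $119,413.
Year 8: ⌊$119,413 × 125%/9⌋ = $16,585. Book value $102,828.
Year 9 (final): $102,828 − $25,600 = $77,228. Book value $25,600.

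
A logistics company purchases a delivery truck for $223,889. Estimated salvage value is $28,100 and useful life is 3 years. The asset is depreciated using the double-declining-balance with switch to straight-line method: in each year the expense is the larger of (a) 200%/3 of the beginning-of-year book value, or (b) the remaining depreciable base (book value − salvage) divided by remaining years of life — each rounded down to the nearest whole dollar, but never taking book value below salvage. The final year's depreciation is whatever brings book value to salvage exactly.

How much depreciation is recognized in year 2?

$46,530

Depreciable base = $223,889 − $28,100 = $195,789.
Year 1: DB = ⌊$223,889 × 200%/3⌋ = $149,259; SL = ⌊$195,789/3⌋ = $65,263 → take DB $149,259. Book value $74,630.
Year 2: DB = ⌊$74,630 × 200%/3⌋ = $49,753; SL = ⌊$46,530/2⌋ = $23,265 → take DB $49,753, capped at $46,530. Book value $28,100.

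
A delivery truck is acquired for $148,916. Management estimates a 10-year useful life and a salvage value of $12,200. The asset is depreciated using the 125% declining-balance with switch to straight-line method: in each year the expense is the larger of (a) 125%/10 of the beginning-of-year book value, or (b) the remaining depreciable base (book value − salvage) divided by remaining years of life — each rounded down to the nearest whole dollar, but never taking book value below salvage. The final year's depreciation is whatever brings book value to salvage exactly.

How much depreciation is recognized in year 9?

$12,509

Depreciable base = $148,916 − $12,200 = $136,716.
Year 1: DB = ⌊$148,916 × 125%/10⌋ = $18,614; SL = ⌊$136,716/10⌋ = $13,671 → take DB $18,614. Book value $130,302.
Year 2: DB = ⌊$130,302 × 125%/10⌋ = $16,287; SL = ⌊$118,102/9⌋ = $13,122 → take DB $16,287. Book value $114,015.
Year 3: DB = ⌊$114,015 × 125%/10⌋ = $14,251; SL = ⌊$101,815/8⌋ = $12,726 → take DB $14,251. Book value $99,764.
Year 4: DB = ⌊$99,764 × 125%/10⌋ = $12,470; SL = ⌊$87,564/7⌋ = $12,509 → take SL $12,509. Book value $87,255.
Year 5: DB = ⌊$87,255 × 125%/10⌋ = $10,906; SL = ⌊$75,055/6⌋ = $12,509 → take SL $12,509. Book value $74,746.
Year 6: DB = ⌊$74,746 × 125%/10⌋ = $9,343; SL = ⌊$62,546/5⌋ = $12,509 → take SL $12,509. Book value $62,237.
Year 7: DB = ⌊$62,237 × 125%/10⌋ = $7,779; SL = ⌊$50,037/4⌋ = $12,509 → take SL $12,509. Book value $49,728.
Year 8: DB = ⌊$49,728 × 125%/10⌋ = $6,216; SL = ⌊$37,528/3⌋ = $12,509 → take SL $12,509. Book value $37,219.
Year 9: DB = ⌊$37,219 × 125%/10⌋ = $4,652; SL = ⌊$25,019/2⌋ = $12,509 → take SL $12,509. Book value $24,710.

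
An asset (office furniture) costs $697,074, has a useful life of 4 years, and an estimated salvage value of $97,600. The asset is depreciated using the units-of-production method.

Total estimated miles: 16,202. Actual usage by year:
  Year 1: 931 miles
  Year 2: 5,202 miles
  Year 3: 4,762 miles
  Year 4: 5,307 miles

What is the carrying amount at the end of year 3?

$293,959

Depreciable base = $697,074 − $97,600 = $599,474.
Rate = $599,474 / 16,202 miles = $37 per mile.
Year 1: 931 × $37 = $34,447. Book value $662,627.
Year 2: 5,202 × $37 = $192,474. Book value $470,153.
Year 3: 4,762 × $37 = $176,194. Book value $293,959.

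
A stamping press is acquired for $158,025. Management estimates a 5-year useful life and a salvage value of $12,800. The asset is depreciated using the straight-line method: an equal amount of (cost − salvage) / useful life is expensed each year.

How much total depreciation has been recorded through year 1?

Depreciable base = $158,025 − $12,800 = $145,225.
Annual expense = $145,225 / 5 = $29,045.
End of year 1: book value $128,980.
Accumulated through year 1 = $158,025 − $128,980 = $29,045.

$29,045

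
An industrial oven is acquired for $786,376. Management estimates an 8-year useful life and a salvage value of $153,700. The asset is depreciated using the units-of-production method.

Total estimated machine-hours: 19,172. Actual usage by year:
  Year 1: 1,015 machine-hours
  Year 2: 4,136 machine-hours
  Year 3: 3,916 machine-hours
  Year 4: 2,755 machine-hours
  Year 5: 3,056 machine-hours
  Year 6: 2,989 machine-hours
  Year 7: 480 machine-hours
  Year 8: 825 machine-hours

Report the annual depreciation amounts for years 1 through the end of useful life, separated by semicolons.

Depreciable base = $786,376 − $153,700 = $632,676.
Rate = $632,676 / 19,172 machine-hours = $33 per machine-hour.
Year 1: 1,015 × $33 = $33,495. Book value $752,881.
Year 2: 4,136 × $33 = $136,488. Book value $616,393.
Year 3: 3,916 × $33 = $129,228. Book value $487,165.
Year 4: 2,755 × $33 = $90,915. Book value $396,250.
Year 5: 3,056 × $33 = $100,848. Book value $295,402.
Year 6: 2,989 × $33 = $98,637. Book value $196,765.
Year 7: 480 × $33 = $15,840. Book value $180,925.
Year 8: 825 × $33 = $27,225. Book value $153,700.

$33,495; $136,488; $129,228; $90,915; $100,848; $98,637; $15,840; $27,225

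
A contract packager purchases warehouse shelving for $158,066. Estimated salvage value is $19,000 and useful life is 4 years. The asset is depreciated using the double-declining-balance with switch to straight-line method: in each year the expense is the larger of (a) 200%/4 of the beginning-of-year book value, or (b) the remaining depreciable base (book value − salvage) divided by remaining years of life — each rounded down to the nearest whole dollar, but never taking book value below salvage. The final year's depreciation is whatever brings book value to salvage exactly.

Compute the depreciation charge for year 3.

Depreciable base = $158,066 − $19,000 = $139,066.
Year 1: DB = ⌊$158,066 × 200%/4⌋ = $79,033; SL = ⌊$139,066/4⌋ = $34,766 → take DB $79,033. Book value $79,033.
Year 2: DB = ⌊$79,033 × 200%/4⌋ = $39,516; SL = ⌊$60,033/3⌋ = $20,011 → take DB $39,516. Book value $39,517.
Year 3: DB = ⌊$39,517 × 200%/4⌋ = $19,758; SL = ⌊$20,517/2⌋ = $10,258 → take DB $19,758. Book value $19,759.

$19,758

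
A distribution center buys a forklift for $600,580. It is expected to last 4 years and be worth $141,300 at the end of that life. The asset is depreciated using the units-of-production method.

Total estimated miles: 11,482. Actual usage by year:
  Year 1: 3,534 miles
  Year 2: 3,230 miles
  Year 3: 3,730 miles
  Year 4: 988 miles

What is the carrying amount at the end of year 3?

$180,820

Depreciable base = $600,580 − $141,300 = $459,280.
Rate = $459,280 / 11,482 miles = $40 per mile.
Year 1: 3,534 × $40 = $141,360. Book value $459,220.
Year 2: 3,230 × $40 = $129,200. Book value $330,020.
Year 3: 3,730 × $40 = $149,200. Book value $180,820.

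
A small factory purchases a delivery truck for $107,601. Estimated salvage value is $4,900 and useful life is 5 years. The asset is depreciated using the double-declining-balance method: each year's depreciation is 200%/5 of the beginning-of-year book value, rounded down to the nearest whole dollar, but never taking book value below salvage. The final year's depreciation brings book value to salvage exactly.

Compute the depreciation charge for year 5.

$9,046

Depreciable base = $107,601 − $4,900 = $102,701.
Year 1: ⌊$107,601 × 200%/5⌋ = $43,040. Book value $64,561.
Year 2: ⌊$64,561 × 200%/5⌋ = $25,824. Book value $38,737.
Year 3: ⌊$38,737 × 200%/5⌋ = $15,494. Book value $23,243.
Year 4: ⌊$23,243 × 200%/5⌋ = $9,297. Book value $13,946.
Year 5 (final): $13,946 − $4,900 = $9,046. Book value $4,900.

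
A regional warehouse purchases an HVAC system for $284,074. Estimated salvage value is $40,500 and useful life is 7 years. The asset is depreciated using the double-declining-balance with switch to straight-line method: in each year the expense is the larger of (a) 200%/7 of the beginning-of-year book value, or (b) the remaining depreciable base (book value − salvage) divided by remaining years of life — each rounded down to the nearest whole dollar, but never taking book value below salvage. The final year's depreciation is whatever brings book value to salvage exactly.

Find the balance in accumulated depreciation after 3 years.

$180,548

Depreciable base = $284,074 − $40,500 = $243,574.
Year 1: DB = ⌊$284,074 × 200%/7⌋ = $81,164; SL = ⌊$243,574/7⌋ = $34,796 → take DB $81,164. Book value $202,910.
Year 2: DB = ⌊$202,910 × 200%/7⌋ = $57,974; SL = ⌊$162,410/6⌋ = $27,068 → take DB $57,974. Book value $144,936.
Year 3: DB = ⌊$144,936 × 200%/7⌋ = $41,410; SL = ⌊$104,436/5⌋ = $20,887 → take DB $41,410. Book value $103,526.
Accumulated through year 3 = $284,074 − $103,526 = $180,548.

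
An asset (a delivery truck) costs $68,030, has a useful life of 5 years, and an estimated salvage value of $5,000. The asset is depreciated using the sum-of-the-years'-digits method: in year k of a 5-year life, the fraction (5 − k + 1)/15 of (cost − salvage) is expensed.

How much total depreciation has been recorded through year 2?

$37,818

Depreciable base = $68,030 − $5,000 = $63,030.
Sum of the years' digits = 5+4+3+2+1 = 15.
Year 1: $63,030 × 5/15 = $21,010. Book value $47,020.
Year 2: $63,030 × 4/15 = $16,808. Book value $30,212.
Accumulated through year 2 = $68,030 − $30,212 = $37,818.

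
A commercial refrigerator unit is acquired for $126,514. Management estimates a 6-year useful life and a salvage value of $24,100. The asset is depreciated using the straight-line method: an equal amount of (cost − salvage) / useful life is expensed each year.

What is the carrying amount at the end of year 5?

$41,169

Depreciable base = $126,514 − $24,100 = $102,414.
Annual expense = $102,414 / 6 = $17,069.
End of year 1: book value $109,445.
End of year 2: book value $92,376.
End of year 3: book value $75,307.
End of year 4: book value $58,238.
End of year 5: book value $41,169.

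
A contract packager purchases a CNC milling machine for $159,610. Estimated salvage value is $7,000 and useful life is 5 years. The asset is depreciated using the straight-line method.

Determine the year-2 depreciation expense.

$30,522

Depreciable base = $159,610 − $7,000 = $152,610.
Annual expense = $152,610 / 5 = $30,522.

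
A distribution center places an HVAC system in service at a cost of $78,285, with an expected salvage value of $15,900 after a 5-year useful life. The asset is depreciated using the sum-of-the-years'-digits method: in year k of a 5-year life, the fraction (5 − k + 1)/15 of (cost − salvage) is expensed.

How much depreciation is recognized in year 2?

Depreciable base = $78,285 − $15,900 = $62,385.
Sum of the years' digits = 5+4+3+2+1 = 15.
Year 1: $62,385 × 5/15 = $20,795. Book value $57,490.
Year 2: $62,385 × 4/15 = $16,636. Book value $40,854.

$16,636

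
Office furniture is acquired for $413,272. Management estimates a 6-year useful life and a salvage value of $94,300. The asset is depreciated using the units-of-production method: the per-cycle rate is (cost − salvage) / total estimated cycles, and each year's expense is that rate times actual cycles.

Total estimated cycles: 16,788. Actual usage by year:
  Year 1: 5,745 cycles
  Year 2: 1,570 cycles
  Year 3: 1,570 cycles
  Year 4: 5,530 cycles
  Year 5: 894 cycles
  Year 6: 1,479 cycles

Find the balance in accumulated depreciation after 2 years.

$138,985

Depreciable base = $413,272 − $94,300 = $318,972.
Rate = $318,972 / 16,788 cycles = $19 per cycle.
Year 1: 5,745 × $19 = $109,155. Book value $304,117.
Year 2: 1,570 × $19 = $29,830. Book value $274,287.
Accumulated through year 2 = $413,272 − $274,287 = $138,985.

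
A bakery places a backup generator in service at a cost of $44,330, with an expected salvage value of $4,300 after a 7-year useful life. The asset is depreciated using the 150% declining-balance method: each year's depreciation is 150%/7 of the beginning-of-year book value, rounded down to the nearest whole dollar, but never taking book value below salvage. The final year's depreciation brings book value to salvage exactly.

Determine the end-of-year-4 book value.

$16,896

Depreciable base = $44,330 − $4,300 = $40,030.
Year 1: ⌊$44,330 × 150%/7⌋ = $9,499. Book value $34,831.
Year 2: ⌊$34,831 × 150%/7⌋ = $7,463. Book value $27,368.
Year 3: ⌊$27,368 × 150%/7⌋ = $5,864. Book value $21,504.
Year 4: ⌊$21,504 × 150%/7⌋ = $4,608. Book value $16,896.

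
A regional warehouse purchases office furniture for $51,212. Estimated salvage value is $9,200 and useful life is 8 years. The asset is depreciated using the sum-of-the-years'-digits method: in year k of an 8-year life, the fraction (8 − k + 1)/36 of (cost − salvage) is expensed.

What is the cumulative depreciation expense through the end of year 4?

Depreciable base = $51,212 − $9,200 = $42,012.
Sum of the years' digits = 8+7+6+5+4+3+2+1 = 36.
Year 1: $42,012 × 8/36 = $9,336. Book value $41,876.
Year 2: $42,012 × 7/36 = $8,169. Book value $33,707.
Year 3: $42,012 × 6/36 = $7,002. Book value $26,705.
Year 4: $42,012 × 5/36 = $5,835. Book value $20,870.
Accumulated through year 4 = $51,212 − $20,870 = $30,342.

$30,342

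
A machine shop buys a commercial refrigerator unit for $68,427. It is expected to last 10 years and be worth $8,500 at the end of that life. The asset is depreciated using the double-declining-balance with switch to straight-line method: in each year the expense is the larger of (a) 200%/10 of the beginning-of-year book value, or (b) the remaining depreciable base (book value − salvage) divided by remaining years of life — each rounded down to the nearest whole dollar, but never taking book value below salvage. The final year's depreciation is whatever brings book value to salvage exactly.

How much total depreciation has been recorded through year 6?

Depreciable base = $68,427 − $8,500 = $59,927.
Year 1: DB = ⌊$68,427 × 200%/10⌋ = $13,685; SL = ⌊$59,927/10⌋ = $5,992 → take DB $13,685. Book value $54,742.
Year 2: DB = ⌊$54,742 × 200%/10⌋ = $10,948; SL = ⌊$46,242/9⌋ = $5,138 → take DB $10,948. Book value $43,794.
Year 3: DB = ⌊$43,794 × 200%/10⌋ = $8,758; SL = ⌊$35,294/8⌋ = $4,411 → take DB $8,758. Book value $35,036.
Year 4: DB = ⌊$35,036 × 200%/10⌋ = $7,007; SL = ⌊$26,536/7⌋ = $3,790 → take DB $7,007. Book value $28,029.
Year 5: DB = ⌊$28,029 × 200%/10⌋ = $5,605; SL = ⌊$19,529/6⌋ = $3,254 → take DB $5,605. Book value $22,424.
Year 6: DB = ⌊$22,424 × 200%/10⌋ = $4,484; SL = ⌊$13,924/5⌋ = $2,784 → take DB $4,484. Book value $17,940.
Accumulated through year 6 = $68,427 − $17,940 = $50,487.

$50,487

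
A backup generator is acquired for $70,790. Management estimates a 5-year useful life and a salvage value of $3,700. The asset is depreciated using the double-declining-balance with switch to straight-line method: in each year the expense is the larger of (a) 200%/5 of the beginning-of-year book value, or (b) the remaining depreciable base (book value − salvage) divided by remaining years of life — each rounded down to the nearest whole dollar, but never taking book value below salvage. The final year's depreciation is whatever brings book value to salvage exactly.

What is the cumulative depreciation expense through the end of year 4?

Depreciable base = $70,790 − $3,700 = $67,090.
Year 1: DB = ⌊$70,790 × 200%/5⌋ = $28,316; SL = ⌊$67,090/5⌋ = $13,418 → take DB $28,316. Book value $42,474.
Year 2: DB = ⌊$42,474 × 200%/5⌋ = $16,989; SL = ⌊$38,774/4⌋ = $9,693 → take DB $16,989. Book value $25,485.
Year 3: DB = ⌊$25,485 × 200%/5⌋ = $10,194; SL = ⌊$21,785/3⌋ = $7,261 → take DB $10,194. Book value $15,291.
Year 4: DB = ⌊$15,291 × 200%/5⌋ = $6,116; SL = ⌊$11,591/2⌋ = $5,795 → take DB $6,116. Book value $9,175.
Accumulated through year 4 = $70,790 − $9,175 = $61,615.

$61,615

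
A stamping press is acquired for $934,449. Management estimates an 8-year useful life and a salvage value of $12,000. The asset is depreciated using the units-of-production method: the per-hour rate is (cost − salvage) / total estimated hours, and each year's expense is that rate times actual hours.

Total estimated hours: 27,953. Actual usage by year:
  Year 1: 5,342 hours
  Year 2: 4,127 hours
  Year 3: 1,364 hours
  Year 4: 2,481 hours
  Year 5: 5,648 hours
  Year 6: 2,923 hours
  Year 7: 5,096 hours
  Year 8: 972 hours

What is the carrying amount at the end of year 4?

$495,087

Depreciable base = $934,449 − $12,000 = $922,449.
Rate = $922,449 / 27,953 hours = $33 per hour.
Year 1: 5,342 × $33 = $176,286. Book value $758,163.
Year 2: 4,127 × $33 = $136,191. Book value $621,972.
Year 3: 1,364 × $33 = $45,012. Book value $576,960.
Year 4: 2,481 × $33 = $81,873. Book value $495,087.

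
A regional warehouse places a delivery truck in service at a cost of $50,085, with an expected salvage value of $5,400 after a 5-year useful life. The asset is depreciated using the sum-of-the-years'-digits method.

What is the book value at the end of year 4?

$8,379

Depreciable base = $50,085 − $5,400 = $44,685.
Sum of the years' digits = 5+4+3+2+1 = 15.
Year 1: $44,685 × 5/15 = $14,895. Book value $35,190.
Year 2: $44,685 × 4/15 = $11,916. Book value $23,274.
Year 3: $44,685 × 3/15 = $8,937. Book value $14,337.
Year 4: $44,685 × 2/15 = $5,958. Book value $8,379.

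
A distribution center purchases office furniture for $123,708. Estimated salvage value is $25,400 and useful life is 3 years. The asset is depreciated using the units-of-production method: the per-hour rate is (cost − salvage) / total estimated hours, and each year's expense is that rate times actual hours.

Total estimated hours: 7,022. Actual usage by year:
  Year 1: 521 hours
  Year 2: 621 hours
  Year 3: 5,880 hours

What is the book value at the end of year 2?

Depreciable base = $123,708 − $25,400 = $98,308.
Rate = $98,308 / 7,022 hours = $14 per hour.
Year 1: 521 × $14 = $7,294. Book value $116,414.
Year 2: 621 × $14 = $8,694. Book value $107,720.

$107,720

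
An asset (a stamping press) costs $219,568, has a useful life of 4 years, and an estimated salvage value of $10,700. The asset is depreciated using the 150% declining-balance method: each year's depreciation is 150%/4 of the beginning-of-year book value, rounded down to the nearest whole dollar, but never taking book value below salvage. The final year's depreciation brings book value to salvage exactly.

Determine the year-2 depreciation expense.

Depreciable base = $219,568 − $10,700 = $208,868.
Year 1: ⌊$219,568 × 150%/4⌋ = $82,338. Book value $137,230.
Year 2: ⌊$137,230 × 150%/4⌋ = $51,461. Book value $85,769.

$51,461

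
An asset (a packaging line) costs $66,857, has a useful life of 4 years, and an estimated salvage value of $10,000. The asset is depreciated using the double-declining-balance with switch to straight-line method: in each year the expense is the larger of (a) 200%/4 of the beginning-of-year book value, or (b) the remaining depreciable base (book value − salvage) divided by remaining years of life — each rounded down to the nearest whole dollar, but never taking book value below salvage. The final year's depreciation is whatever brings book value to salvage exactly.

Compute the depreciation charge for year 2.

Depreciable base = $66,857 − $10,000 = $56,857.
Year 1: DB = ⌊$66,857 × 200%/4⌋ = $33,428; SL = ⌊$56,857/4⌋ = $14,214 → take DB $33,428. Book value $33,429.
Year 2: DB = ⌊$33,429 × 200%/4⌋ = $16,714; SL = ⌊$23,429/3⌋ = $7,809 → take DB $16,714. Book value $16,715.

$16,714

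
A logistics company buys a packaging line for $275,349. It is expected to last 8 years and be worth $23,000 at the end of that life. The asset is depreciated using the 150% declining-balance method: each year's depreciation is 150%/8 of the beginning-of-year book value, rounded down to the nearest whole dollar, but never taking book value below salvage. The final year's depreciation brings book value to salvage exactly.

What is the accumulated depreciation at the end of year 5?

Depreciable base = $275,349 − $23,000 = $252,349.
Year 1: ⌊$275,349 × 150%/8⌋ = $51,627. Book value $223,722.
Year 2: ⌊$223,722 × 150%/8⌋ = $41,947. Book value $181,775.
Year 3: ⌊$181,775 × 150%/8⌋ = $34,082. Book value $147,693.
Year 4: ⌊$147,693 × 150%/8⌋ = $27,692. Book value $120,001.
Year 5: ⌊$120,001 × 150%/8⌋ = $22,500. Book value $97,501.
Accumulated through year 5 = $275,349 − $97,501 = $177,848.

$177,848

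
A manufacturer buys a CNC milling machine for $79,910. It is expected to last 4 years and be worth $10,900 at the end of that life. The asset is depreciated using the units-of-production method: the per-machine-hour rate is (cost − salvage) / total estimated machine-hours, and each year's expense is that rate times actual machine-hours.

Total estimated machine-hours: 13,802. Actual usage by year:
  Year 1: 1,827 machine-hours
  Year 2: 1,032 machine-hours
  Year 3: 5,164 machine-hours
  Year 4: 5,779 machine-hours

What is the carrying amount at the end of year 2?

Depreciable base = $79,910 − $10,900 = $69,010.
Rate = $69,010 / 13,802 machine-hours = $5 per machine-hour.
Year 1: 1,827 × $5 = $9,135. Book value $70,775.
Year 2: 1,032 × $5 = $5,160. Book value $65,615.

$65,615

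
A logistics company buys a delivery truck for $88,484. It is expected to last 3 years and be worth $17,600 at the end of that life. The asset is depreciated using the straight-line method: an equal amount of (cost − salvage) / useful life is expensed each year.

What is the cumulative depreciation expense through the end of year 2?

$47,256

Depreciable base = $88,484 − $17,600 = $70,884.
Annual expense = $70,884 / 3 = $23,628.
End of year 1: book value $64,856.
End of year 2: book value $41,228.
Accumulated through year 2 = $88,484 − $41,228 = $47,256.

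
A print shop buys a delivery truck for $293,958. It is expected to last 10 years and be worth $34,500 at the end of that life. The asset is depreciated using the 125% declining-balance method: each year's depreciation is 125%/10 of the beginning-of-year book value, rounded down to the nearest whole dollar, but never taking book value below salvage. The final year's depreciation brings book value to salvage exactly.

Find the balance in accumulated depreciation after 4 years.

$121,643

Depreciable base = $293,958 − $34,500 = $259,458.
Year 1: ⌊$293,958 × 125%/10⌋ = $36,744. Book value $257,214.
Year 2: ⌊$257,214 × 125%/10⌋ = $32,151. Book value $225,063.
Year 3: ⌊$225,063 × 125%/10⌋ = $28,132. Book value $196,931.
Year 4: ⌊$196,931 × 125%/10⌋ = $24,616. Book value $172,315.
Accumulated through year 4 = $293,958 − $172,315 = $121,643.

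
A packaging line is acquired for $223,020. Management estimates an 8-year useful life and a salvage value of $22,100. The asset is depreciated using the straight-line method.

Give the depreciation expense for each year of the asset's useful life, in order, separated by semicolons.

$25,115; $25,115; $25,115; $25,115; $25,115; $25,115; $25,115; $25,115

Depreciable base = $223,020 − $22,100 = $200,920.
Annual expense = $200,920 / 8 = $25,115.
End of year 1: book value $197,905.
End of year 2: book value $172,790.
End of year 3: book value $147,675.
End of year 4: book value $122,560.
End of year 5: book value $97,445.
End of year 6: book value $72,330.
End of year 7: book value $47,215.
End of year 8: book value $22,100.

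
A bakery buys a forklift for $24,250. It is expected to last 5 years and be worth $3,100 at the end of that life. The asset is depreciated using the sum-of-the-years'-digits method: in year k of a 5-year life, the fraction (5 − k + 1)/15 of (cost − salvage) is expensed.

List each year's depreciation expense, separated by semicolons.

Depreciable base = $24,250 − $3,100 = $21,150.
Sum of the years' digits = 5+4+3+2+1 = 15.
Year 1: $21,150 × 5/15 = $7,050. Book value $17,200.
Year 2: $21,150 × 4/15 = $5,640. Book value $11,560.
Year 3: $21,150 × 3/15 = $4,230. Book value $7,330.
Year 4: $21,150 × 2/15 = $2,820. Book value $4,510.
Year 5: $21,150 × 1/15 = $1,410. Book value $3,100.

$7,050; $5,640; $4,230; $2,820; $1,410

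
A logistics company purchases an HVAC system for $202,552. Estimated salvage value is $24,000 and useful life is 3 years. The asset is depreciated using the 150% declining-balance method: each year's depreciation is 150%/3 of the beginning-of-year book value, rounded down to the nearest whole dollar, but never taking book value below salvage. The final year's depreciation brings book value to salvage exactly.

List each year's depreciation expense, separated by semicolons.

$101,276; $50,638; $26,638

Depreciable base = $202,552 − $24,000 = $178,552.
Year 1: ⌊$202,552 × 150%/3⌋ = $101,276. Book value $101,276.
Year 2: ⌊$101,276 × 150%/3⌋ = $50,638. Book value $50,638.
Year 3 (final): $50,638 − $24,000 = $26,638. Book value $24,000.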